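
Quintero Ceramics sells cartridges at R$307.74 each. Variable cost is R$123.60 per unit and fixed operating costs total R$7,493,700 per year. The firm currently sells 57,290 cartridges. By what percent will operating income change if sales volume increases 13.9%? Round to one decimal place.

+48.0%

Contribution at this volume is 57,290 × R$184.14 = R$10,549,380.60.
EBIT = R$10,549,380.60 − R$7,493,700 = R$3,055,680.60.
DOL = contribution ÷ EBIT = R$10,549,380.60 ÷ R$3,055,680.60 = 3.4524.
%ΔEBIT = DOL × %ΔSales = 3.4524 × +13.9% = +48.0%.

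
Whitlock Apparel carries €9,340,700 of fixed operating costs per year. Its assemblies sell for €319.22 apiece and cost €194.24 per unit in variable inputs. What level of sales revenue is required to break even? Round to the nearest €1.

CM per unit = €319.22 − €194.24 = €124.98; CM ratio = €124.98 / €319.22 = 0.3915.
Break-even revenue = fixed costs × price ÷ CM = €9,340,700 × €319.22 ÷ €124.98 = €23,857,723.

€23,857,723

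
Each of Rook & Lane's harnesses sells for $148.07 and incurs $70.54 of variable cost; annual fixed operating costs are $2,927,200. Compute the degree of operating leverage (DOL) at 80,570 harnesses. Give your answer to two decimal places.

1.88

Contribution at this volume is 80,570 × $77.53 = $6,246,592.10.
EBIT = $6,246,592.10 − $2,927,200 = $3,319,392.10.
DOL = contribution ÷ EBIT = $6,246,592.10 ÷ $3,319,392.10 = 1.8818.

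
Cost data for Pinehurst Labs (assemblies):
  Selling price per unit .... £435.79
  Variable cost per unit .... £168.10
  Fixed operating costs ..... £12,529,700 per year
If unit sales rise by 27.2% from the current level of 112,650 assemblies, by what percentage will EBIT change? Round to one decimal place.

Total contribution margin = 112,650 × £267.69 = £30,155,278.50.
Operating income = contribution − fixed costs = £30,155,278.50 − £12,529,700 = £17,625,578.50.
Degree of operating leverage = £30,155,278.50 / £17,625,578.50 = 1.7109.
So EBIT moves 1.7109 × (+27.2%) = +46.5%.

+46.5%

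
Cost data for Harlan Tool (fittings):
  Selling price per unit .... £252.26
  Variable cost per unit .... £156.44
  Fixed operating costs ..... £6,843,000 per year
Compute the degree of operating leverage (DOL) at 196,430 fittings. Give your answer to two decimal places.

1.57

Contribution at this volume is 196,430 × £95.82 = £18,821,922.60.
Operating income = contribution − fixed costs = £18,821,922.60 − £6,843,000 = £11,978,922.60.
So DOL = total CM / EBIT = £18,821,922.60 / £11,978,922.60 = 1.5713.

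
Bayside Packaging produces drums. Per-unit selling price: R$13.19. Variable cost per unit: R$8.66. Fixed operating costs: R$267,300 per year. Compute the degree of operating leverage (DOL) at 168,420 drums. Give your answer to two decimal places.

1.54

Contribution at this volume is 168,420 × R$4.53 = R$762,942.60.
EBIT = R$762,942.60 − R$267,300 = R$495,642.60.
Degree of operating leverage = R$762,942.60 / R$495,642.60 = 1.5393.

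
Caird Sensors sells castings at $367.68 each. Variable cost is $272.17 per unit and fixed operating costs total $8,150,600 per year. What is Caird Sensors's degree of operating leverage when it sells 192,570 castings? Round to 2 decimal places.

Contribution at this volume is 192,570 × $95.51 = $18,392,360.70.
Operating income = contribution − fixed costs = $18,392,360.70 − $8,150,600 = $10,241,760.70.
So DOL = total CM / EBIT = $18,392,360.70 / $10,241,760.70 = 1.7958.

1.80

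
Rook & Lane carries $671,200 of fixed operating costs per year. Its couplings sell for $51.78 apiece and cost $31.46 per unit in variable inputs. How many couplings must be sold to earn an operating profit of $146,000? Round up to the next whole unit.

40,217 couplings

Each unit contributes $51.78 − $31.46 = $20.32.
Required volume = (fixed costs + target profit) ÷ CM = ($671,200 + $146,000) ÷ $20.32 = 40,216.54, so 40,217 couplings.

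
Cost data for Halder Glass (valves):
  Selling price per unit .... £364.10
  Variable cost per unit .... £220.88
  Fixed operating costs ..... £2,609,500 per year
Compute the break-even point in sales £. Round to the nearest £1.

Contribution margin per unit = £364.10 − £220.88 = £143.22, a CM ratio of £143.22 ÷ £364.10 = 0.3934.
Break-even sales = FC ÷ CM ratio = £2,609,500 × £364.10 / £143.22 = £6,633,982.

£6,633,982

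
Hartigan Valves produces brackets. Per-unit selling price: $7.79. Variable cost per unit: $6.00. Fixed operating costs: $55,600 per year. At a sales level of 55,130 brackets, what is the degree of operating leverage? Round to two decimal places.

2.29

Total contribution margin = 55,130 × $1.79 = $98,682.70.
Operating income = contribution − fixed costs = $98,682.70 − $55,600 = $43,082.70.
Degree of operating leverage = $98,682.70 / $43,082.70 = 2.2905.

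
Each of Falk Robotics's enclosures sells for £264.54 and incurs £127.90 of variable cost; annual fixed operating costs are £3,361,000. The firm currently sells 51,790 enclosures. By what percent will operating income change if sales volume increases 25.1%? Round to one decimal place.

+47.8%

Total contribution margin = 51,790 × £136.64 = £7,076,585.60.
Subtracting fixed costs: EBIT = £7,076,585.60 − £3,361,000 = £3,715,585.60.
DOL = contribution ÷ EBIT = £7,076,585.60 ÷ £3,715,585.60 = 1.9046.
Operating income changes by 1.9046 × +25.1% = +47.8%.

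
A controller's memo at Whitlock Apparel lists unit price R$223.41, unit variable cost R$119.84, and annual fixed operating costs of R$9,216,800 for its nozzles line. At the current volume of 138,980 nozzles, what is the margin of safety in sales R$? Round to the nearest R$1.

Each unit contributes R$223.41 − R$119.84 = R$103.57. Break-even units = R$9,216,800 ÷ R$103.57 = 88,991.02; break-even revenue = 88,991.02 × R$223.41 = R$19,881,483.90.
Actual sales revenue = 138,980 × R$223.41 = R$31,049,521.80.
Margin of safety = R$31,049,521.80 − R$19,881,483.90 = R$11,168,038.

R$11,168,038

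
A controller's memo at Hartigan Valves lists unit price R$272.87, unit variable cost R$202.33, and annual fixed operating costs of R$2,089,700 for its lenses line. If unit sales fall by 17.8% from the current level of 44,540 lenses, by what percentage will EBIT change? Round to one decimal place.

-53.2%

Contribution at this volume is 44,540 × R$70.54 = R$3,141,851.60.
Subtracting fixed costs: EBIT = R$3,141,851.60 − R$2,089,700 = R$1,052,151.60.
Degree of operating leverage = R$3,141,851.60 / R$1,052,151.60 = 2.9861.
Operating income changes by 2.9861 × -17.8% = -53.2%.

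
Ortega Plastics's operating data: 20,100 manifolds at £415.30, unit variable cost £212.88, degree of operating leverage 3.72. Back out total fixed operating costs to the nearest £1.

Contribution at this volume is 20,100 × £202.42 = £4,068,642.00.
DOL = contribution / EBIT, so EBIT = £4,068,642.00 / 3.72 = £1,093,720.97.
And FC = contribution − EBIT = £4,068,642.00 − £1,093,720.97 = £2,974,921.

£2,974,921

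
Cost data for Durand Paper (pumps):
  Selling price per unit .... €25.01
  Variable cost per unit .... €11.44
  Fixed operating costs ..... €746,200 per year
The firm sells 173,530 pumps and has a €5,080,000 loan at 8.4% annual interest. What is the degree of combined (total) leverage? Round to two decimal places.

Total contribution margin = 173,530 × €13.57 = €2,354,802.10.
Subtracting fixed costs: EBIT = €2,354,802.10 − €746,200 = €1,608,602.10. Interest = €426,720.00, so EBIT − I = €1,181,882.10.
DCL = contribution ÷ (EBIT − I) = €2,354,802.10 ÷ €1,181,882.10 = 1.9924.

1.99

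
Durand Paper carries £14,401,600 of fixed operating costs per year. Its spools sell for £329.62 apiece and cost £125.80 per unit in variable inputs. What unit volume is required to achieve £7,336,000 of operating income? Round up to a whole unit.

106,651 spools

Each unit contributes £329.62 − £125.80 = £203.82.
Need Q such that Q × £203.82 − £14,401,600 = £7,336,000, i.e. Q = £21,737,600 / £203.82 = 106,650.97 → 106,651.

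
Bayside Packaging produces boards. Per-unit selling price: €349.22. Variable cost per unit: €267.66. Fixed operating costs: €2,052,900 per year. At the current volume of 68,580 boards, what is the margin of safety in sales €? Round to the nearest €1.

Contribution margin per unit = €349.22 − €267.66 = €81.56. Break-even units = €2,052,900 ÷ €81.56 = 25,170.43; break-even revenue = 25,170.43 × €349.22 = €8,790,016.41.
Actual sales revenue = 68,580 × €349.22 = €23,949,507.60.
Margin of safety = €23,949,507.60 − €8,790,016.41 = €15,159,491.

€15,159,491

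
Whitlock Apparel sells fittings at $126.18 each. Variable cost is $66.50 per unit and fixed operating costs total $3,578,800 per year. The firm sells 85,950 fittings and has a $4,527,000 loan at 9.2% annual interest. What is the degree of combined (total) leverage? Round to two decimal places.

Total contribution margin = 85,950 × $59.68 = $5,129,496.00.
Operating income = contribution − fixed costs = $5,129,496.00 − $3,578,800 = $1,550,696.00. Interest = $416,484.00.
DOL = $5,129,496.00 ÷ $1,550,696.00 = 3.3079; DFL = $1,550,696.00 ÷ $1,134,212.00 = 1.3672.
Combined leverage = 3.3079 × 1.3672 = 4.5226.

4.52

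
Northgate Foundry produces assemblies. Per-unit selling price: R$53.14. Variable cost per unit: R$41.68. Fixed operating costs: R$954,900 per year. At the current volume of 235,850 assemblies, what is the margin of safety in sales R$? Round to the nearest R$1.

Contribution margin per unit = R$53.14 − R$41.68 = R$11.46. Break-even units = R$954,900 ÷ R$11.46 = 83,324.61; break-even revenue = 83,324.61 × R$53.14 = R$4,427,869.63.
Actual sales revenue = 235,850 × R$53.14 = R$12,533,069.00.
Margin of safety = R$12,533,069.00 − R$4,427,869.63 = R$8,105,199.

R$8,105,199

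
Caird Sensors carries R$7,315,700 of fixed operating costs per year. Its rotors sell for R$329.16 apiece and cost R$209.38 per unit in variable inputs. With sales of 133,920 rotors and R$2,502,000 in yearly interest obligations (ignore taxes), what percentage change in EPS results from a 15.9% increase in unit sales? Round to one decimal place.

Contribution at this volume is 133,920 × R$119.78 = R$16,040,937.60.
EBIT = R$16,040,937.60 − R$7,315,700 = R$8,725,237.60.
Interest = R$2,502,000.00, so EBIT − I = R$6,223,237.60.
Degree of combined leverage = contribution ÷ (EBIT − I) = R$16,040,937.60 ÷ R$6,223,237.60 = 2.5776.
EPS therefore changes by 2.5776 × (+15.9%) = +41.0%.

+41.0%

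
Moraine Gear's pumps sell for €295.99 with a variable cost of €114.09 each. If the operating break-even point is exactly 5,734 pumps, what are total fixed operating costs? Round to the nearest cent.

€1,043,014.60

Each unit contributes €295.99 − €114.09 = €181.90.
Fixed costs = break-even units × CM = 5,734 × €181.90 = €1,043,014.60.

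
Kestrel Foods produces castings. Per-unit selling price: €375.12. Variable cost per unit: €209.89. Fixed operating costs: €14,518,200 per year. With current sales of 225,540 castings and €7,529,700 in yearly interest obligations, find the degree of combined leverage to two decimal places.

2.45

Total contribution margin = 225,540 × €165.23 = €37,265,974.20.
Operating income = contribution − fixed costs = €37,265,974.20 − €14,518,200 = €22,747,774.20. Interest = €7,529,700.00.
DOL = €37,265,974.20 ÷ €22,747,774.20 = 1.6382; DFL = €22,747,774.20 ÷ €15,218,074.20 = 1.4948.
DCL = DOL × DFL = 1.6382 × 1.4948 = 2.4488.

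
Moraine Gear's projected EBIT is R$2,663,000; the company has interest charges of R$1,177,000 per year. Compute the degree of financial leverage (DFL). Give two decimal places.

1.79

Annual interest charges come to R$1,177,000.00.
DFL = EBIT ÷ (EBIT − I) = R$2,663,000 ÷ (R$2,663,000 − R$1,177,000.00) = R$2,663,000 ÷ R$1,486,000.00 = 1.7921.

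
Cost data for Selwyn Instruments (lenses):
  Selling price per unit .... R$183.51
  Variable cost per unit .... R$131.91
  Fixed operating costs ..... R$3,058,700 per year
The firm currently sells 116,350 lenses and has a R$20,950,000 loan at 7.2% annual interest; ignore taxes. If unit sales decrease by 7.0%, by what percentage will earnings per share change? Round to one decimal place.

-29.3%

Total contribution margin = 116,350 × R$51.60 = R$6,003,660.00.
EBIT = R$6,003,660.00 − R$3,058,700 = R$2,944,960.00.
Interest = R$1,508,400.00, so EBIT − I = R$1,436,560.00.
Degree of combined leverage = contribution ÷ (EBIT − I) = R$6,003,660.00 ÷ R$1,436,560.00 = 4.1792.
EPS therefore changes by 4.1792 × (-7.0%) = -29.3%.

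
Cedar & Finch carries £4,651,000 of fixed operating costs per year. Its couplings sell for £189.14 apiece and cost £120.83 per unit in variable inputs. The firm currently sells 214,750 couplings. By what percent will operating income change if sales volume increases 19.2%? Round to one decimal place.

Total contribution margin = 214,750 × £68.31 = £14,669,572.50.
EBIT = £14,669,572.50 − £4,651,000 = £10,018,572.50.
DOL = contribution ÷ EBIT = £14,669,572.50 ÷ £10,018,572.50 = 1.4642.
Operating income changes by 1.4642 × +19.2% = +28.1%.

+28.1%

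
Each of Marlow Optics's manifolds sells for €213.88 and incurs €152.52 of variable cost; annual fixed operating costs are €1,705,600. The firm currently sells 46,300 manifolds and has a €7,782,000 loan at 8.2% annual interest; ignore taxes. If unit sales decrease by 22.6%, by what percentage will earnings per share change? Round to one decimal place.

Contribution at this volume is 46,300 × €61.36 = €2,840,968.00.
Operating income = contribution − fixed costs = €2,840,968.00 − €1,705,600 = €1,135,368.00.
Interest = €638,124.00, so EBIT − I = €497,244.00.
Degree of combined leverage = contribution ÷ (EBIT − I) = €2,840,968.00 ÷ €497,244.00 = 5.7134.
EPS therefore changes by 5.7134 × (-22.6%) = -129.1%.

-129.1%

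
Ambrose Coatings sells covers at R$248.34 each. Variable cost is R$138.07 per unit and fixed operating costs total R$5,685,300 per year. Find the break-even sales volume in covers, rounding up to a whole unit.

51,558 covers

Unit CM = price − variable cost = R$248.34 − R$138.07 = R$110.27.
Break-even Q = R$5,685,300 / R$110.27 = 51,557.99 → 51,558 covers.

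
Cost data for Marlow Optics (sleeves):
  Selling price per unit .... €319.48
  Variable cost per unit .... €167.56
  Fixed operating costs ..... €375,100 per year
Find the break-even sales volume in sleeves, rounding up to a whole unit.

2,470 sleeves

Contribution margin per unit = €319.48 − €167.56 = €151.92.
Break-even volume = fixed costs ÷ CM per unit = €375,100 ÷ €151.92 = 2,469.06, so 2,470 sleeves.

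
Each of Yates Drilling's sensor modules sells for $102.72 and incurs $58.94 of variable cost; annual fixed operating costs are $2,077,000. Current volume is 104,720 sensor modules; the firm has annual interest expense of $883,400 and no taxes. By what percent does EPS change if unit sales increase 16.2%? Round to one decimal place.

+45.7%

Total contribution margin = 104,720 × $43.78 = $4,584,641.60.
Operating income = contribution − fixed costs = $4,584,641.60 − $2,077,000 = $2,507,641.60.
Interest = $883,400.00, so EBIT − I = $1,624,241.60.
Degree of combined leverage = contribution ÷ (EBIT − I) = $4,584,641.60 ÷ $1,624,241.60 = 2.8226.
%ΔEPS = DCL × %ΔSales = 2.8226 × +16.2% = +45.7%.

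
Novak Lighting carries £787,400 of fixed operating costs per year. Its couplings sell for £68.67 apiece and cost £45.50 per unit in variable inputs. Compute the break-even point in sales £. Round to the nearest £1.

£2,333,654

CM per unit = £68.67 − £45.50 = £23.17; CM ratio = £23.17 / £68.67 = 0.3374.
Break-even revenue = fixed costs × price ÷ CM = £787,400 × £68.67 ÷ £23.17 = £2,333,654.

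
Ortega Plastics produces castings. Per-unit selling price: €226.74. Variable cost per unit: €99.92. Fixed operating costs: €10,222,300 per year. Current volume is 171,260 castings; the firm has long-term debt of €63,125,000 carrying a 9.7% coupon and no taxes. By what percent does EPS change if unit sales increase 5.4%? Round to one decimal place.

At 171,260 units, contribution = 171,260 × €126.82 = €21,719,193.20.
Operating income = contribution − fixed costs = €21,719,193.20 − €10,222,300 = €11,496,893.20.
After interest of €6,123,125.00, pre-tax earnings = €5,373,768.20.
Degree of combined leverage = contribution ÷ (EBIT − I) = €21,719,193.20 ÷ €5,373,768.20 = 4.0417.
%ΔEPS = DCL × %ΔSales = 4.0417 × +5.4% = +21.8%.

+21.8%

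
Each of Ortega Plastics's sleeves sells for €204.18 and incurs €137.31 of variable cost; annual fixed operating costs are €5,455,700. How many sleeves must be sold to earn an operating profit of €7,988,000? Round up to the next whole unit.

Contribution margin per unit = €204.18 − €137.31 = €66.87.
Required volume = (fixed costs + target profit) ÷ CM = (€5,455,700 + €7,988,000) ÷ €66.87 = 201,042.32, so 201,043 sleeves.

201,043 sleeves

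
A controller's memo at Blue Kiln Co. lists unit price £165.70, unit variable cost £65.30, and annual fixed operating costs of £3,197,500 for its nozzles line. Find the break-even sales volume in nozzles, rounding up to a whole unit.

Contribution margin per unit = £165.70 − £65.30 = £100.40.
Break-even Q = £3,197,500 / £100.40 = 31,847.61 → 31,848 nozzles.

31,848 nozzles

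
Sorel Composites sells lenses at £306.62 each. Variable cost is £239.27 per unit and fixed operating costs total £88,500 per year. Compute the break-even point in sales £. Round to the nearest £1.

Contribution margin per unit = £306.62 − £239.27 = £67.35, a CM ratio of £67.35 ÷ £306.62 = 0.2197.
Break-even sales = FC ÷ CM ratio = £88,500 × £306.62 / £67.35 = £402,908.

£402,908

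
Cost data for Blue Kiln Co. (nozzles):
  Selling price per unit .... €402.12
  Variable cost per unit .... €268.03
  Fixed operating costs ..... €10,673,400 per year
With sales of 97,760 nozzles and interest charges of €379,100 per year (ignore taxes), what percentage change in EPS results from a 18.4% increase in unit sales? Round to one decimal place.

Contribution at this volume is 97,760 × €134.09 = €13,108,638.40.
EBIT = €13,108,638.40 − €10,673,400 = €2,435,238.40.
Interest = €379,100.00, so EBIT − I = €2,056,138.40.
DCL = total CM / (EBIT − I) = €13,108,638.40 / €2,056,138.40 = 6.3754.
EPS therefore changes by 6.3754 × (+18.4%) = +117.3%.

+117.3%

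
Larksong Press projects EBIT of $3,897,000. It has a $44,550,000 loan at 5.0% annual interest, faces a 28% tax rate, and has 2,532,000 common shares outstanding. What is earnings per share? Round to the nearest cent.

Pre-tax income = $3,897,000 − $2,227,500.00 = $1,669,500.00.
Net income = $1,669,500.00 × (1 − 0.28) = $1,202,040.00.
EPS = $1,202,040.00 ÷ 2,532,000 = $0.47.

$0.47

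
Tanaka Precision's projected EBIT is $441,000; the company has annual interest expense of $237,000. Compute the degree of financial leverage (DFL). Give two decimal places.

2.16

Interest = $237,000.00.
DFL = EBIT ÷ (EBIT − I) = $441,000 ÷ ($441,000 − $237,000.00) = $441,000 ÷ $204,000.00 = 2.1618.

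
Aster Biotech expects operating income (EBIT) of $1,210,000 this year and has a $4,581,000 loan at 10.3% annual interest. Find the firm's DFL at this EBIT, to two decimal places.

Interest = $471,843.00.
Degree of financial leverage = EBIT / (EBIT − interest) = $1,210,000 / $738,157.00 = 1.6392.

1.64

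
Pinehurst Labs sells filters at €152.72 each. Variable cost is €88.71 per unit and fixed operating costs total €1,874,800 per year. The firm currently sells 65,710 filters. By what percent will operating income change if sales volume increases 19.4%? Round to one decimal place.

+35.0%

Contribution at this volume is 65,710 × €64.01 = €4,206,097.10.
EBIT = €4,206,097.10 − €1,874,800 = €2,331,297.10.
So DOL = total CM / EBIT = €4,206,097.10 / €2,331,297.10 = 1.8042.
Operating income changes by 1.8042 × +19.4% = +35.0%.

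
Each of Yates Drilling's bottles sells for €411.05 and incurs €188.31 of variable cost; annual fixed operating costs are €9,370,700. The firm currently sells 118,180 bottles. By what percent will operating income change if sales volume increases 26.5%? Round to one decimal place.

Total contribution margin = 118,180 × €222.74 = €26,323,413.20.
Operating income = contribution − fixed costs = €26,323,413.20 − €9,370,700 = €16,952,713.20.
Degree of operating leverage = €26,323,413.20 / €16,952,713.20 = 1.5528.
Operating income changes by 1.5528 × +26.5% = +41.1%.

+41.1%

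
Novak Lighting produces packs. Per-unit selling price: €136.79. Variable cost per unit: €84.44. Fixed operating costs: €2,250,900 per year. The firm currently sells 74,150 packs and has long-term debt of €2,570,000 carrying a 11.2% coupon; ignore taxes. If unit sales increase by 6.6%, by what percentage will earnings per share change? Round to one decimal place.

+19.1%

At 74,150 units, contribution = 74,150 × €52.35 = €3,881,752.50.
Operating income = contribution − fixed costs = €3,881,752.50 − €2,250,900 = €1,630,852.50.
After interest of €287,840.00, pre-tax earnings = €1,343,012.50.
Degree of combined leverage = contribution ÷ (EBIT − I) = €3,881,752.50 ÷ €1,343,012.50 = 2.8903.
EPS therefore changes by 2.8903 × (+6.6%) = +19.1%.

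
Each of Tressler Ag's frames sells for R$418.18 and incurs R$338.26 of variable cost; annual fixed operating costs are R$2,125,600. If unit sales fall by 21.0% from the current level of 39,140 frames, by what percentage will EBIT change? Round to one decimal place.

At 39,140 units, contribution = 39,140 × R$79.92 = R$3,128,068.80.
Subtracting fixed costs: EBIT = R$3,128,068.80 − R$2,125,600 = R$1,002,468.80.
Degree of operating leverage = R$3,128,068.80 / R$1,002,468.80 = 3.1204.
Operating income changes by 3.1204 × -21.0% = -65.5%.

-65.5%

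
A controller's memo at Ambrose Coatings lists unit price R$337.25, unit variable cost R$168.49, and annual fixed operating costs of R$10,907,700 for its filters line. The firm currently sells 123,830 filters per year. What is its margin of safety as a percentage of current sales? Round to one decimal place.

Each unit contributes R$337.25 − R$168.49 = R$168.76. Break-even units = R$10,907,700 ÷ R$168.76 = 64,634.39; break-even revenue = 64,634.39 × R$337.25 = R$21,797,948.71.
Current sales = 123,830 × R$337.25 = R$41,761,667.50.
Margin of safety = (R$41,761,667.50 − R$21,797,948.71) ÷ R$41,761,667.50 = 47.8%.

47.8%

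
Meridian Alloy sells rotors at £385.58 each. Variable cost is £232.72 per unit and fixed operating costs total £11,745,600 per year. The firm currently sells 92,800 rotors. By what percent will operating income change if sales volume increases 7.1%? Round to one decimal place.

+41.3%

At 92,800 units, contribution = 92,800 × £152.86 = £14,185,408.00.
EBIT = £14,185,408.00 − £11,745,600 = £2,439,808.00.
So DOL = total CM / EBIT = £14,185,408.00 / £2,439,808.00 = 5.8141.
So EBIT moves 5.8141 × (+7.1%) = +41.3%.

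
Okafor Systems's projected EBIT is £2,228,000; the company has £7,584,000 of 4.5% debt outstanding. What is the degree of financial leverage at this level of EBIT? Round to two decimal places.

Annual interest charges come to £341,280.00.
Degree of financial leverage = EBIT / (EBIT − interest) = £2,228,000 / £1,886,720.00 = 1.1809.

1.18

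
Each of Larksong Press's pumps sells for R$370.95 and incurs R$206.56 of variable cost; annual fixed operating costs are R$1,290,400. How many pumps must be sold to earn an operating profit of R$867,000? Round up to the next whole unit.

Contribution margin per unit = R$370.95 − R$206.56 = R$164.39.
Need Q such that Q × R$164.39 − R$1,290,400 = R$867,000, i.e. Q = R$2,157,400 / R$164.39 = 13,123.67 → 13,124.

13,124 pumps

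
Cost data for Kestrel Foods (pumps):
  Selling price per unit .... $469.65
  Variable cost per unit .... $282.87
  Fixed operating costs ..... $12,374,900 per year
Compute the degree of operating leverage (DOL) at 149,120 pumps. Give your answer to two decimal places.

1.80

At 149,120 units, contribution = 149,120 × $186.78 = $27,852,633.60.
EBIT = $27,852,633.60 − $12,374,900 = $15,477,733.60.
DOL = contribution ÷ EBIT = $27,852,633.60 ÷ $15,477,733.60 = 1.7995.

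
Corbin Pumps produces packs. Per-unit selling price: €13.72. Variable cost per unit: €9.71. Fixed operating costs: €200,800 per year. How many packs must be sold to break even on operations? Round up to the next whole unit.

50,075 packs

Contribution margin per unit = €13.72 − €9.71 = €4.01.
Units to break even: €200,800 ÷ €4.01 = 50,074.81, rounded up to 50,075.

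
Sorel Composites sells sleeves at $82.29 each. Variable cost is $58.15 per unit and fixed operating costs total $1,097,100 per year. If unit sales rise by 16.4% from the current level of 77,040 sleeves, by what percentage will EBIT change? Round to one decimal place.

At 77,040 units, contribution = 77,040 × $24.14 = $1,859,745.60.
Subtracting fixed costs: EBIT = $1,859,745.60 − $1,097,100 = $762,645.60.
DOL = contribution ÷ EBIT = $1,859,745.60 ÷ $762,645.60 = 2.4385.
So EBIT moves 2.4385 × (+16.4%) = +40.0%.

+40.0%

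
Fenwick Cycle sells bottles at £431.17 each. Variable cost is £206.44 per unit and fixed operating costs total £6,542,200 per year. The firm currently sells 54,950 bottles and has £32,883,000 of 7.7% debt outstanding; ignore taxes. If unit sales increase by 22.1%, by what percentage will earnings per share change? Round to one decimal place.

At 54,950 units, contribution = 54,950 × £224.73 = £12,348,913.50.
Operating income = contribution − fixed costs = £12,348,913.50 − £6,542,200 = £5,806,713.50.
Interest = £2,531,991.00, so EBIT − I = £3,274,722.50.
DCL = total CM / (EBIT − I) = £12,348,913.50 / £3,274,722.50 = 3.7710.
EPS therefore changes by 3.7710 × (+22.1%) = +83.3%.

+83.3%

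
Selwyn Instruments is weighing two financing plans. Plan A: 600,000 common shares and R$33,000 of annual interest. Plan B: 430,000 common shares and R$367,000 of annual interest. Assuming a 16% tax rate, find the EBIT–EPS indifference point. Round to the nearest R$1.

R$1,211,824

Set EPS_A = EPS_B: (EBIT − R$33,000)(1 − 0.16) ÷ 600,000 = (EBIT − R$367,000)(1 − 0.16) ÷ 430,000.
The (1 − t) factor cancels: (EBIT − 33,000) × 430,000 = (EBIT − 367,000) × 600,000.
EBIT × (600,000 − 430,000) = 367,000 × 600,000 − 33,000 × 430,000 = 206,010,000,000, so EBIT = 206,010,000,000 ÷ 170,000 = 1,211,823.53.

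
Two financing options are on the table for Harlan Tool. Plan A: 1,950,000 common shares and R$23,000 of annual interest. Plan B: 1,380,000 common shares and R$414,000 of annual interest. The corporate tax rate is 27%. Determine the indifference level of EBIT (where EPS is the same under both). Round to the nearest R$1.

At indifference, (EBIT − 23,000)(1 − t)/1,950,000 = (EBIT − 414,000)(1 − t)/1,380,000.
Cancelling (1 − t) and cross-multiplying: 1,380,000·(EBIT − 23,000) = 1,950,000·(EBIT − 414,000).
EBIT × (1,950,000 − 1,380,000) = 414,000 × 1,950,000 − 23,000 × 1,380,000 = 775,560,000,000, so EBIT = 775,560,000,000 ÷ 570,000 = 1,360,631.58.

R$1,360,632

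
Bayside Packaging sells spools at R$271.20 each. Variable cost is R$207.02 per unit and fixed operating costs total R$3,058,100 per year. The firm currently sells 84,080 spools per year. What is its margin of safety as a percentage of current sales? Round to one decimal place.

Unit CM = price − variable cost = R$271.20 − R$207.02 = R$64.18. Break-even units = R$3,058,100 ÷ R$64.18 = 47,648.80; break-even revenue = 47,648.80 × R$271.20 = R$12,922,354.63.
Current sales = 84,080 × R$271.20 = R$22,802,496.00.
Margin of safety = (R$22,802,496.00 − R$12,922,354.63) ÷ R$22,802,496.00 = 43.3%.

43.3%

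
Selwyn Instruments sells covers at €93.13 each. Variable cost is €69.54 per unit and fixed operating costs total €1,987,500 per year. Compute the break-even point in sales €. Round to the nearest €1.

€7,846,370

Contribution margin per unit = €93.13 − €69.54 = €23.59, a CM ratio of €23.59 ÷ €93.13 = 0.2533.
Break-even revenue = fixed costs × price ÷ CM = €1,987,500 × €93.13 ÷ €23.59 = €7,846,370.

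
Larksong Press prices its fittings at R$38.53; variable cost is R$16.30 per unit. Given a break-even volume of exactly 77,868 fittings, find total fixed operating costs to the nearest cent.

R$1,731,005.64

Each unit contributes R$38.53 − R$16.30 = R$22.23.
Since BE = FC / CM, FC = 77,868 × R$22.23 = R$1,731,005.64.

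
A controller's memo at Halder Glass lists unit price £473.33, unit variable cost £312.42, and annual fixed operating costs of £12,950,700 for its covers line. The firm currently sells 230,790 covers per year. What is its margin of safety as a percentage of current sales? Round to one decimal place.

65.1%

Each unit contributes £473.33 − £312.42 = £160.91. Break-even units = £12,950,700 ÷ £160.91 = 80,484.12; break-even revenue = 80,484.12 × £473.33 = £38,095,549.26.
Actual sales revenue = 230,790 × £473.33 = £109,239,830.70.
Margin of safety = (£109,239,830.70 − £38,095,549.26) ÷ £109,239,830.70 = 65.1%.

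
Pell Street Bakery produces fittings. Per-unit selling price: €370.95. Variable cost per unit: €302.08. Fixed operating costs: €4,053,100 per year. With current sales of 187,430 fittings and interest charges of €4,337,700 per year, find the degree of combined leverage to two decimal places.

2.86

Total contribution margin = 187,430 × €68.87 = €12,908,304.10.
Subtracting fixed costs: EBIT = €12,908,304.10 − €4,053,100 = €8,855,204.10. Interest = €4,337,700.00, so EBIT − I = €4,517,504.10.
Degree of total leverage = total CM / (EBIT − interest) = €12,908,304.10 / €4,517,504.10 = 2.8574.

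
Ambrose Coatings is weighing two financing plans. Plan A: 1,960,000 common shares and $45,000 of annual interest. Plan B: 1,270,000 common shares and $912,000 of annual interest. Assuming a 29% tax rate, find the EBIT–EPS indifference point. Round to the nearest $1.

Set EPS_A = EPS_B: (EBIT − $45,000)(1 − 0.29) ÷ 1,960,000 = (EBIT − $912,000)(1 − 0.29) ÷ 1,270,000.
Cancelling (1 − t) and cross-multiplying: 1,270,000·(EBIT − 45,000) = 1,960,000·(EBIT − 912,000).
Solving, EBIT = (912,000·1,960,000 − 45,000·1,270,000) / (1,960,000 − 1,270,000) = 1,730,370,000,000 / 690,000 = 2,507,782.61.

$2,507,783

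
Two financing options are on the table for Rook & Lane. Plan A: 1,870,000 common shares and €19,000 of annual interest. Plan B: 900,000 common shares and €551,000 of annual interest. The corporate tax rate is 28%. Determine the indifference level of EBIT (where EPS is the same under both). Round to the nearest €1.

€1,044,608

At indifference, (EBIT − 19,000)(1 − t)/1,870,000 = (EBIT − 551,000)(1 − t)/900,000.
The (1 − t) factor cancels: (EBIT − 19,000) × 900,000 = (EBIT − 551,000) × 1,870,000.
Solving, EBIT = (551,000·1,870,000 − 19,000·900,000) / (1,870,000 − 900,000) = 1,013,270,000,000 / 970,000 = 1,044,608.25.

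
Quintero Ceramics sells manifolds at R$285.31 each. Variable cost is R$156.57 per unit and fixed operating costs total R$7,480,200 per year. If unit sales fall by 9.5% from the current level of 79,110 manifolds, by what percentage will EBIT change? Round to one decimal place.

At 79,110 units, contribution = 79,110 × R$128.74 = R$10,184,621.40.
Operating income = contribution − fixed costs = R$10,184,621.40 − R$7,480,200 = R$2,704,421.40.
So DOL = total CM / EBIT = R$10,184,621.40 / R$2,704,421.40 = 3.7659.
Operating income changes by 3.7659 × -9.5% = -35.8%.

-35.8%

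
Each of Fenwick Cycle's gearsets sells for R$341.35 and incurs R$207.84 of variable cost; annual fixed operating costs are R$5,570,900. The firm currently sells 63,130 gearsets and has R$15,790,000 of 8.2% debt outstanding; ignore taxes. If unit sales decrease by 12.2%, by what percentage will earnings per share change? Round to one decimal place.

-65.8%

At 63,130 units, contribution = 63,130 × R$133.51 = R$8,428,486.30.
Operating income = contribution − fixed costs = R$8,428,486.30 − R$5,570,900 = R$2,857,586.30.
Interest = R$1,294,780.00, so EBIT − I = R$1,562,806.30.
DCL = total CM / (EBIT − I) = R$8,428,486.30 / R$1,562,806.30 = 5.3932.
%ΔEPS = DCL × %ΔSales = 5.3932 × -12.2% = -65.8%.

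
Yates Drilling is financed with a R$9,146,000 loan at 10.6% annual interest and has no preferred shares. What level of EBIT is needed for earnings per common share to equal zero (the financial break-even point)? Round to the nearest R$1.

R$969,476

Annual interest = 10.6% × R$9,146,000 = R$969,476.00.
Without preferred stock the financial break-even is simply EBIT = interest = R$969,476.00.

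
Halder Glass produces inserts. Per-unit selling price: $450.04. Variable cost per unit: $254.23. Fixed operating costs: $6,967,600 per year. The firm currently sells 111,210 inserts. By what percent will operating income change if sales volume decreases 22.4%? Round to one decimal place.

Total contribution margin = 111,210 × $195.81 = $21,776,030.10.
EBIT = $21,776,030.10 − $6,967,600 = $14,808,430.10.
Degree of operating leverage = $21,776,030.10 / $14,808,430.10 = 1.4705.
So EBIT moves 1.4705 × (-22.4%) = -32.9%.

-32.9%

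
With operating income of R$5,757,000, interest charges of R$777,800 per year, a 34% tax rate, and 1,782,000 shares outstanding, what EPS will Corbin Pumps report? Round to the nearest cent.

R$1.84

Interest = R$777,800.00, so EBT = R$5,757,000 − R$777,800.00 = R$4,979,200.00.
Net income = R$4,979,200.00 × (1 − 0.34) = R$3,286,272.00.
EPS = R$3,286,272.00 ÷ 1,782,000 = R$1.84.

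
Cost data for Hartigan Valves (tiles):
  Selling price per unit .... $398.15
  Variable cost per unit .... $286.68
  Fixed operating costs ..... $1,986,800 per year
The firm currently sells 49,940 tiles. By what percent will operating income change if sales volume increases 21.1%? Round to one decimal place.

Total contribution margin = 49,940 × $111.47 = $5,566,811.80.
Subtracting fixed costs: EBIT = $5,566,811.80 − $1,986,800 = $3,580,011.80.
So DOL = total CM / EBIT = $5,566,811.80 / $3,580,011.80 = 1.5550.
%ΔEBIT = DOL × %ΔSales = 1.5550 × +21.1% = +32.8%.

+32.8%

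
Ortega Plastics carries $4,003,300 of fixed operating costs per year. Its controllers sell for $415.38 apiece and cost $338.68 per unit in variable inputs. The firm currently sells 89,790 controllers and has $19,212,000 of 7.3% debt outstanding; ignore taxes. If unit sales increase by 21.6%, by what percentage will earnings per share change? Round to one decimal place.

Contribution at this volume is 89,790 × $76.70 = $6,886,893.00.
Subtracting fixed costs: EBIT = $6,886,893.00 − $4,003,300 = $2,883,593.00.
After interest of $1,402,476.00, pre-tax earnings = $1,481,117.00.
DCL = total CM / (EBIT − I) = $6,886,893.00 / $1,481,117.00 = 4.6498.
EPS therefore changes by 4.6498 × (+21.6%) = +100.4%.

+100.4%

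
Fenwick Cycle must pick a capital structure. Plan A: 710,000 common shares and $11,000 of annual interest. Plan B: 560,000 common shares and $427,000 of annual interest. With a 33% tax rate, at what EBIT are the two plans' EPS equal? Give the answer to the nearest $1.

$1,980,067

At indifference, (EBIT − 11,000)(1 − t)/710,000 = (EBIT − 427,000)(1 − t)/560,000.
The (1 − t) factor cancels: (EBIT − 11,000) × 560,000 = (EBIT − 427,000) × 710,000.
EBIT × (710,000 − 560,000) = 427,000 × 710,000 − 11,000 × 560,000 = 297,010,000,000, so EBIT = 297,010,000,000 ÷ 150,000 = 1,980,066.67.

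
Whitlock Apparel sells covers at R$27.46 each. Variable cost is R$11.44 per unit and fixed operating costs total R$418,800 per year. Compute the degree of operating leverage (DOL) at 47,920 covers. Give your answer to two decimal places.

Total contribution margin = 47,920 × R$16.02 = R$767,678.40.
Subtracting fixed costs: EBIT = R$767,678.40 − R$418,800 = R$348,878.40.
DOL = contribution ÷ EBIT = R$767,678.40 ÷ R$348,878.40 = 2.2004.

2.20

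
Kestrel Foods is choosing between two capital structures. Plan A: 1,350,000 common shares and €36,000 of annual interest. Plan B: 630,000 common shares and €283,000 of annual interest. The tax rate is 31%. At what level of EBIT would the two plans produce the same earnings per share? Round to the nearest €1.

At indifference, (EBIT − 36,000)(1 − t)/1,350,000 = (EBIT − 283,000)(1 − t)/630,000.
Cancelling (1 − t) and cross-multiplying: 630,000·(EBIT − 36,000) = 1,350,000·(EBIT − 283,000).
Solving, EBIT = (283,000·1,350,000 − 36,000·630,000) / (1,350,000 − 630,000) = 359,370,000,000 / 720,000 = 499,125.00.

€499,125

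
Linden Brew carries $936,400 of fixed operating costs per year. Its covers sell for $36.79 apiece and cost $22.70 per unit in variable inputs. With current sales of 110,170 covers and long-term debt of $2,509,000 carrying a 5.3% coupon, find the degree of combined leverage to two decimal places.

3.21

Contribution at this volume is 110,170 × $14.09 = $1,552,295.30.
Subtracting fixed costs: EBIT = $1,552,295.30 − $936,400 = $615,895.30. Interest = $132,977.00.
DOL = $1,552,295.30 ÷ $615,895.30 = 2.5204; DFL = $615,895.30 ÷ $482,918.30 = 1.2754.
DCL = DOL × DFL = 2.5204 × 1.2754 = 3.2145.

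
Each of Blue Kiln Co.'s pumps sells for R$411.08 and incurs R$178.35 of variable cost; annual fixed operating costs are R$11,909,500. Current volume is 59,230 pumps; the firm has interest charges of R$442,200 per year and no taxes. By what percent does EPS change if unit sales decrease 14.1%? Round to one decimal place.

At 59,230 units, contribution = 59,230 × R$232.73 = R$13,784,597.90.
EBIT = R$13,784,597.90 − R$11,909,500 = R$1,875,097.90.
After interest of R$442,200.00, pre-tax earnings = R$1,432,897.90.
Degree of combined leverage = contribution ÷ (EBIT − I) = R$13,784,597.90 ÷ R$1,432,897.90 = 9.6201.
EPS therefore changes by 9.6201 × (-14.1%) = -135.6%.

-135.6%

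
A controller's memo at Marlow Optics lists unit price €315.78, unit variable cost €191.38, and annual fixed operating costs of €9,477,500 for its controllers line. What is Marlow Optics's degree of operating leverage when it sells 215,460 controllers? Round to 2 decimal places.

1.55

Total contribution margin = 215,460 × €124.40 = €26,803,224.00.
EBIT = €26,803,224.00 − €9,477,500 = €17,325,724.00.
Degree of operating leverage = €26,803,224.00 / €17,325,724.00 = 1.5470.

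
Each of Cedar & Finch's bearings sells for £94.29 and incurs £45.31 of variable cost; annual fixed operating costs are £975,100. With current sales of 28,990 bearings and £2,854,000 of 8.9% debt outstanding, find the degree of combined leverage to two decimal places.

7.44

Contribution at this volume is 28,990 × £48.98 = £1,419,930.20.
Operating income = contribution − fixed costs = £1,419,930.20 − £975,100 = £444,830.20. Interest = £254,006.00.
DOL = £1,419,930.20 ÷ £444,830.20 = 3.1921; DFL = £444,830.20 ÷ £190,824.20 = 2.3311.
Combined leverage = 3.1921 × 2.3311 = 7.4411.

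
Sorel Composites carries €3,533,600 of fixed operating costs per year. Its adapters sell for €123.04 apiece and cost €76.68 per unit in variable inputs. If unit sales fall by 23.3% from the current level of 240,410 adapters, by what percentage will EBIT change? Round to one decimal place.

-34.1%

Contribution at this volume is 240,410 × €46.36 = €11,145,407.60.
Subtracting fixed costs: EBIT = €11,145,407.60 − €3,533,600 = €7,611,807.60.
Degree of operating leverage = €11,145,407.60 / €7,611,807.60 = 1.4642.
Operating income changes by 1.4642 × -23.3% = -34.1%.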